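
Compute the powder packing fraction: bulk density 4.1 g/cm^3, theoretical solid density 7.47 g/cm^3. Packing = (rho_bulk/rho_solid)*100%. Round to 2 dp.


Packing = (4.1/7.47)*100 = 54.89 %


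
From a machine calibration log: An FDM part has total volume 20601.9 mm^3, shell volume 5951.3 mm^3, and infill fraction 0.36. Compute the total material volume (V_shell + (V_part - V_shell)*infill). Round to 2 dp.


V_infill = (20601.9 - 5951.3) * 0.36 = 5274.22
V_total = 5951.3 + 5274.22 = 11225.52 mm^3


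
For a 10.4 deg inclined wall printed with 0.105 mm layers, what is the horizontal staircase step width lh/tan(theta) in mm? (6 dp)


step = 0.105 / tan(10.4) = 0.5721 mm


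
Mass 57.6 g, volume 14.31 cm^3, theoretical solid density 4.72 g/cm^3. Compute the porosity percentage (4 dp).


rho_part = 57.6 / 14.31 = 4.02515723 g/cm^3
Porosity = (1 - 4.02515723/4.72)*100 = 14.7212 %


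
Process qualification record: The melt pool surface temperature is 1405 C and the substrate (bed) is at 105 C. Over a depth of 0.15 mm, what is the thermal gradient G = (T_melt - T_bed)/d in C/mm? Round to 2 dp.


G = (1405-105)/0.15 = 8666.67 C/mm


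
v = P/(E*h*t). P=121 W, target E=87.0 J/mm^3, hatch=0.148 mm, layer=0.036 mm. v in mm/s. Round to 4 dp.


v = 121 / (87.0*0.148*0.036) = 261.0369 mm/s


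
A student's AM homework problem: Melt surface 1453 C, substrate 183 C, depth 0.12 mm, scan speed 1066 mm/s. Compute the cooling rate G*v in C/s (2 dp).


G = (1453-183)/0.12 = 10583.33333333 C/mm
CR = 10583.33333333 * 1066 = 11281833.33 C/s


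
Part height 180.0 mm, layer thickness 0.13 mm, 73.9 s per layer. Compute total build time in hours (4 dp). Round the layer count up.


Layers = ceil(180.0/0.13) = 1385
t = 1385 * 73.9 / 3600 = 28.431 hrs


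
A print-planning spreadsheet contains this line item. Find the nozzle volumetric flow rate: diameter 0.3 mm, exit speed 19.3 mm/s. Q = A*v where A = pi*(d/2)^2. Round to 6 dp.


A = pi*(0.3/2)^2 = 0.07068583 mm^2
Q = 0.07068583 * 19.3 = 1.364237 mm^3/s


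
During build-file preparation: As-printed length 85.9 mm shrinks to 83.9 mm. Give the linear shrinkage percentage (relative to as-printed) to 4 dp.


Shrinkage = ((85.9-83.9)/85.9)*100 = 2.3283 %


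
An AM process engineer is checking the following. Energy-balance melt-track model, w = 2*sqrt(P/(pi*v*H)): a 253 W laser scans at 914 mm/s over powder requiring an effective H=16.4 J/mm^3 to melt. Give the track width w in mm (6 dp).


w = 2*sqrt(253/(pi*914*16.4)) = 0.146595 mm


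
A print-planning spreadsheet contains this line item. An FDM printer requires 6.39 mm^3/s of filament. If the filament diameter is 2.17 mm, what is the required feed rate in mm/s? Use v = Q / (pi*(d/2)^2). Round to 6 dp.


A = pi*(2.17/2)^2 = 3.698361
v = 6.39 / 3.698361 = 1.727792 mm/s


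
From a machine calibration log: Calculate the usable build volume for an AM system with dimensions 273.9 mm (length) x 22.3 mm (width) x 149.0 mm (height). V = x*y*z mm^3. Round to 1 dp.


V = 273.9 * 22.3 * 149.0 = 910087.5 mm^3


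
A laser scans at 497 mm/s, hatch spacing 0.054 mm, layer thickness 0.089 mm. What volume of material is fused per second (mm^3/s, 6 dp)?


Rate = 497 * 0.054 * 0.089 = 2.388582 mm^3/s


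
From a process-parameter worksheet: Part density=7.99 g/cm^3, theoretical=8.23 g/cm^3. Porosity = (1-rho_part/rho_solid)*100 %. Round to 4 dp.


Porosity = (1-7.99/8.23)*100 = 2.9162 %


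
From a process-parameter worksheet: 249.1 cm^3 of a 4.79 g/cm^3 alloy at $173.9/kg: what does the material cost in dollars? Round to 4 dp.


Mass = 249.1*4.79/1000 = 1.193189 kg
Cost = 1.193189 * 173.9 = 207.4956 $


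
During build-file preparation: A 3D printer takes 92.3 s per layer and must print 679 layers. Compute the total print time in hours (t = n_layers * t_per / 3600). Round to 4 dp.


t = 679 * 92.3 / 3600 = 17.4088 hrs


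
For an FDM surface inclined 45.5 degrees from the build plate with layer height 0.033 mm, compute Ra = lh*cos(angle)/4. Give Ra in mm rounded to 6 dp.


Ra = 0.033 * cos(45.5) / 4 = 0.005783 mm


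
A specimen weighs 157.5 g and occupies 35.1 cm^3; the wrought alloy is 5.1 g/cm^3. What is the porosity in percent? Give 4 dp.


rho_part = 157.5 / 35.1 = 4.48717949 g/cm^3
Porosity = (1 - 4.48717949/5.1)*100 = 12.0161 %


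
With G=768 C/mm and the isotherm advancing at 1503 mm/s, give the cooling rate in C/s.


CR = 768 * 1503 = 1154304 C/s


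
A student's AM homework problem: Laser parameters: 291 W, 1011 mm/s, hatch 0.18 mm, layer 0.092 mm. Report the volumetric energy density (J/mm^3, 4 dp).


E = 291 / (1011*0.18*0.092) = 17.3813 J/mm^3


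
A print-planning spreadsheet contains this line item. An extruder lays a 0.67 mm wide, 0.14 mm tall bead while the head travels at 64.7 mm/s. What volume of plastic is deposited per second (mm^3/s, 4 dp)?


Rate = 0.67 * 0.14 * 64.7 = 6.0689 mm^3/s


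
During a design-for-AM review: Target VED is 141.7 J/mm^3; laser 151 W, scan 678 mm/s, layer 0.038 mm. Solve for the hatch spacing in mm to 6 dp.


h = 151 / (141.7*678*0.038) = 0.041361 mm


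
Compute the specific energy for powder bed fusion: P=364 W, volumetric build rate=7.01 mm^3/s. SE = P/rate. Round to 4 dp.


SE = 364 / 7.01 = 51.9258 J/mm^3


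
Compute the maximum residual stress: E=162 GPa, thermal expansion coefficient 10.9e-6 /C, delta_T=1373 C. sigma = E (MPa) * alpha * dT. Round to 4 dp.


sigma = 162*1000 * 10.9e-6 * 1373 = 2424.4434 MPa


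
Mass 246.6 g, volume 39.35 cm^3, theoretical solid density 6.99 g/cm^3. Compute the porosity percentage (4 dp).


rho_part = 246.6 / 39.35 = 6.26683609 g/cm^3
Porosity = (1 - 6.26683609/6.99)*100 = 10.3457 %


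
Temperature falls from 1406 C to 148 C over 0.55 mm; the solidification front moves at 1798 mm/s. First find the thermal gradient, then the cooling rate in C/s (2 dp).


G = (1406-148)/0.55 = 2287.27272727 C/mm
CR = 2287.27272727 * 1798 = 4112516.36 C/s


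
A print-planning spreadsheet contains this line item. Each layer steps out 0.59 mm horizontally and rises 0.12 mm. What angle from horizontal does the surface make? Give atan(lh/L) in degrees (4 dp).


angle = atan(0.12/0.59) = 11.4966 degrees


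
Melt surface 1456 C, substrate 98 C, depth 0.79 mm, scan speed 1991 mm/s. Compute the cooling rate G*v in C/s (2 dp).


G = (1456-98)/0.79 = 1718.98734177 C/mm
CR = 1718.98734177 * 1991 = 3422503.8 C/s


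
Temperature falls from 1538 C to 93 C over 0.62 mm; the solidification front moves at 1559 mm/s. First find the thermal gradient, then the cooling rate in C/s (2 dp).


G = (1538-93)/0.62 = 2330.64516129 C/mm
CR = 2330.64516129 * 1559 = 3633475.81 C/s


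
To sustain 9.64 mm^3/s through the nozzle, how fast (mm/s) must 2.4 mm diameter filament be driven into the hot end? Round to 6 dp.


A = pi*(2.4/2)^2 = 4.523893
v = 9.64 / 4.523893 = 2.130908 mm/s


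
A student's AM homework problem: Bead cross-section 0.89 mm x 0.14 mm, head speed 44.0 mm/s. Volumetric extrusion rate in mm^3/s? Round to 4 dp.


Rate = 0.89 * 0.14 * 44.0 = 5.4824 mm^3/s


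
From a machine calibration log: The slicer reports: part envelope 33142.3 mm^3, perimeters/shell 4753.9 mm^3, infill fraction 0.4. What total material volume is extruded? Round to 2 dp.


V_infill = (33142.3 - 4753.9) * 0.4 = 11355.36
V_total = 4753.9 + 11355.36 = 16109.26 mm^3


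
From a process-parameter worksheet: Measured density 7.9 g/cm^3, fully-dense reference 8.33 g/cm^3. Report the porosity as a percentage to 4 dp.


Porosity = (1-7.9/8.33)*100 = 5.1621 %


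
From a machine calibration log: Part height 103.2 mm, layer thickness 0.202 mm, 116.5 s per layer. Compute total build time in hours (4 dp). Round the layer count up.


Layers = ceil(103.2/0.202) = 511
t = 511 * 116.5 / 3600 = 16.5365 hrs


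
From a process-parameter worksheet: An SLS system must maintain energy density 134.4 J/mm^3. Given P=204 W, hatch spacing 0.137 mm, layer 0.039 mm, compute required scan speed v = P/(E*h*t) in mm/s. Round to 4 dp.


v = 204 / (134.4*0.137*0.039) = 284.0833 mm/s


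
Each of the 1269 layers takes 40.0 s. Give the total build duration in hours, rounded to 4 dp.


t = 1269 * 40.0 / 3600 = 14.1 hrs


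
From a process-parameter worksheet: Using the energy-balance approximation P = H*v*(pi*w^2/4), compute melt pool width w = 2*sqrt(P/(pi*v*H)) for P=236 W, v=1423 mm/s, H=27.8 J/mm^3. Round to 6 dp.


w = 2*sqrt(236/(pi*1423*27.8)) = 0.087154 mm


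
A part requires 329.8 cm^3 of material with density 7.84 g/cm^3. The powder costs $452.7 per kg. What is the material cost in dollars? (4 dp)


Mass = 329.8*7.84/1000 = 2.585632 kg
Cost = 2.585632 * 452.7 = 1170.5156 $


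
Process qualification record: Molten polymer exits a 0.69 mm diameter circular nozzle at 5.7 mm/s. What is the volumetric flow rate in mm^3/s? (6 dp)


A = pi*(0.69/2)^2 = 0.37392807 mm^2
Q = 0.37392807 * 5.7 = 2.13139 mm^3/s


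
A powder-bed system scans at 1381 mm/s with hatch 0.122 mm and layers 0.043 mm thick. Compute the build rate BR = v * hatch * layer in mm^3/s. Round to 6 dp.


Rate = 1381 * 0.122 * 0.043 = 7.244726 mm^3/s


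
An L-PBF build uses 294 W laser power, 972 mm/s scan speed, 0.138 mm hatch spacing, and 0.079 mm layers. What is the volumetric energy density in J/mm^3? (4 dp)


E = 294 / (972*0.138*0.079) = 27.7444 J/mm^3


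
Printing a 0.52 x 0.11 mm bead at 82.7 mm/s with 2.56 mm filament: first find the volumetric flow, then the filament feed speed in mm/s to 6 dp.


Q = 0.52 * 0.11 * 82.7 = 4.73044 mm^3/s
A_fil = pi*(2.56/2)^2 = 5.1471854 mm^2
v_feed = 4.73044 / 5.1471854 = 0.919034 mm/s


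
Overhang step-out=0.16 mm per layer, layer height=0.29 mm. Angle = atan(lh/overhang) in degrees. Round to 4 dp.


angle = atan(0.29/0.16) = 61.1134 degrees


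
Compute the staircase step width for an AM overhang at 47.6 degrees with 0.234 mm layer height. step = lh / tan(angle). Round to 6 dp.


step = 0.234 / tan(47.6) = 0.213671 mm


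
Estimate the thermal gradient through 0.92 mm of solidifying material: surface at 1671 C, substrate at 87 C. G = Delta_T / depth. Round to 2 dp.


G = (1671-87)/0.92 = 1721.74 C/mm


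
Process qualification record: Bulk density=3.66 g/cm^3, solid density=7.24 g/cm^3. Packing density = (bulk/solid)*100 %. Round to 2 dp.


Packing = (3.66/7.24)*100 = 50.55 %


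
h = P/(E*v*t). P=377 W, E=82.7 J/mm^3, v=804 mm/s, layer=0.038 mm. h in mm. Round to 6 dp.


h = 377 / (82.7*804*0.038) = 0.149209 mm


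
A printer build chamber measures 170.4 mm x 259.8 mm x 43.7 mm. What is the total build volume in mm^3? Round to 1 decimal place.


V = 170.4 * 259.8 * 43.7 = 1934595.5 mm^3


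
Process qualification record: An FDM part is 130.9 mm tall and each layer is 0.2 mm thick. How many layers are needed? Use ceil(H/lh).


Layers = ceil(130.9/0.2) = 655


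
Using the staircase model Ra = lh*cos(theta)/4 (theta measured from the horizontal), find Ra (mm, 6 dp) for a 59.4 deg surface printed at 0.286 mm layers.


Ra = 0.286 * cos(59.4) / 4 = 0.036396 mm


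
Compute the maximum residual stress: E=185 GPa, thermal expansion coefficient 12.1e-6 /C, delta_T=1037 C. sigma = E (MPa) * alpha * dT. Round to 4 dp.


sigma = 185*1000 * 12.1e-6 * 1037 = 2321.3245 MPa


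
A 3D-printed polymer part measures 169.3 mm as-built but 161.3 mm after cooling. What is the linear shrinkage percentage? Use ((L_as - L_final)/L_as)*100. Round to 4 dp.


Shrinkage = ((169.3-161.3)/169.3)*100 = 4.7253 %


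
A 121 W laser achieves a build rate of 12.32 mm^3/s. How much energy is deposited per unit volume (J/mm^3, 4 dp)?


SE = 121 / 12.32 = 9.8214 J/mm^3


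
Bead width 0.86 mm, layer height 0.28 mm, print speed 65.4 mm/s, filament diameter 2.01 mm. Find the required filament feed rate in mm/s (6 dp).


Q = 0.86 * 0.28 * 65.4 = 15.74832 mm^3/s
A_fil = pi*(2.01/2)^2 = 3.17308712 mm^2
v_feed = 15.74832 / 3.17308712 = 4.963091 mm/s


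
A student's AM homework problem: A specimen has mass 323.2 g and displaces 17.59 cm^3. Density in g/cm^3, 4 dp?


rho = 323.2 / 17.59 = 18.3741 g/cm^3


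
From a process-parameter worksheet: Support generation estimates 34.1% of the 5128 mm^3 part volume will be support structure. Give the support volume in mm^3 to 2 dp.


V_support = 5128 * 0.341 = 1748.65 mm^3


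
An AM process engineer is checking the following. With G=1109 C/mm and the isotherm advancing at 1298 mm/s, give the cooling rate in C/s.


CR = 1109 * 1298 = 1439482 C/s


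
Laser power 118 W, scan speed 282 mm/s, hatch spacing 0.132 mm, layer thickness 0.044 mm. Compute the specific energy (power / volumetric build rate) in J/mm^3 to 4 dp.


Build rate = 282 * 0.132 * 0.044 = 1.637856 mm^3/s
SE = 118 / 1.637856 = 72.0454 J/mm^3


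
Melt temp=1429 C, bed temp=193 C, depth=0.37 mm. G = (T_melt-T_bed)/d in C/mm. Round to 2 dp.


G = (1429-193)/0.37 = 3340.54 C/mm


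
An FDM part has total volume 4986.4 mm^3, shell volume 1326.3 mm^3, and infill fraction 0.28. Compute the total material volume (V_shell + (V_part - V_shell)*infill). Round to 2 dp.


V_infill = (4986.4 - 1326.3) * 0.28 = 1024.83
V_total = 1326.3 + 1024.83 = 2351.13 mm^3


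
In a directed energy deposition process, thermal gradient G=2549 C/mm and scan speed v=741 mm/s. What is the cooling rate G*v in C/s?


CR = 2549 * 741 = 1888809 C/s


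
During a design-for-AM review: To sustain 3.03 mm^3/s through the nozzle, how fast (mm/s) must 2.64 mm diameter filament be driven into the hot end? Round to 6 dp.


A = pi*(2.64/2)^2 = 5.473911
v = 3.03 / 5.473911 = 0.553535 mm/s


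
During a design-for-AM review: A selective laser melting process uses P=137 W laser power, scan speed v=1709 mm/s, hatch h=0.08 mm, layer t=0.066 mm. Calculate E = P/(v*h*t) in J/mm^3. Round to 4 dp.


E = 137 / (1709*0.08*0.066) = 15.1825 J/mm^3


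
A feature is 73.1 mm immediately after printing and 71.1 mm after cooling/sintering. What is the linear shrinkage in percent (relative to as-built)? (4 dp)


Shrinkage = ((73.1-71.1)/73.1)*100 = 2.736 %


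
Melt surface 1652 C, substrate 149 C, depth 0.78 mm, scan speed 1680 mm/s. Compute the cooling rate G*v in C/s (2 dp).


G = (1652-149)/0.78 = 1926.92307692 C/mm
CR = 1926.92307692 * 1680 = 3237230.77 C/s


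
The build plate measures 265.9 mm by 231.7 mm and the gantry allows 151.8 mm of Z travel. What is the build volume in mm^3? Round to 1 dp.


V = 265.9 * 231.7 * 151.8 = 9352250.8 mm^3


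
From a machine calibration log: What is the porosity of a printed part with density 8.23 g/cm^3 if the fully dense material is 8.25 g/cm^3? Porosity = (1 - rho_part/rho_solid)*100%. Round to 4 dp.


Porosity = (1-8.23/8.25)*100 = 0.2424 %


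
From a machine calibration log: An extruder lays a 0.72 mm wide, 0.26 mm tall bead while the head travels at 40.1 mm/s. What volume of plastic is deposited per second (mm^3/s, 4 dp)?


Rate = 0.72 * 0.26 * 40.1 = 7.5067 mm^3/s


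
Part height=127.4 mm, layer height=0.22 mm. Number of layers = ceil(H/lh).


Layers = ceil(127.4/0.22) = 580


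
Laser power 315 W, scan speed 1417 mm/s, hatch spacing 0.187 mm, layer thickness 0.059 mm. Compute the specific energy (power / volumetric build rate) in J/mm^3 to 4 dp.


Build rate = 1417 * 0.187 * 0.059 = 15.633761 mm^3/s
SE = 315 / 15.633761 = 20.1487 J/mm^3


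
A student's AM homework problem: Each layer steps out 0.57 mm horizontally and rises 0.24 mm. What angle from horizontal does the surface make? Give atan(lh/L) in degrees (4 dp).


angle = atan(0.24/0.57) = 22.8337 degrees


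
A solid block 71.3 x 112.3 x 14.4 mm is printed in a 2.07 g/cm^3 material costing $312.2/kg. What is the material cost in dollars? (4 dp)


V = 71.3 * 112.3 * 14.4 = 115300.656 mm^3 = 115.300656 cm^3
Mass = 115.300656 * 2.07 / 1000 = 0.23867236 kg
Cost = 0.23867236 * 312.2 = 74.5135 $


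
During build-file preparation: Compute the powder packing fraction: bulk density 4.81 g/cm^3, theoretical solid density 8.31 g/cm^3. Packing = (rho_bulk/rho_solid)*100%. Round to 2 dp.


Packing = (4.81/8.31)*100 = 57.88 %


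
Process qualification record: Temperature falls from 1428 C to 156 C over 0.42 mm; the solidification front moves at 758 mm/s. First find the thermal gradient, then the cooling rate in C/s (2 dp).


G = (1428-156)/0.42 = 3028.57142857 C/mm
CR = 3028.57142857 * 758 = 2295657.14 C/s


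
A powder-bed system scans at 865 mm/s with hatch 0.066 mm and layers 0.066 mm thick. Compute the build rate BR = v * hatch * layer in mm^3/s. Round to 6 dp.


Rate = 865 * 0.066 * 0.066 = 3.76794 mm^3/s


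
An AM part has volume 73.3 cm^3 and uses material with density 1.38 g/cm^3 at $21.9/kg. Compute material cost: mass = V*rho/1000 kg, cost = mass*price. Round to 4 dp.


Mass = 73.3*1.38/1000 = 0.101154 kg
Cost = 0.101154 * 21.9 = 2.2153 $


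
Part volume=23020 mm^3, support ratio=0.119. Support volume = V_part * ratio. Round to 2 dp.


V_support = 23020 * 0.119 = 2739.38 mm^3


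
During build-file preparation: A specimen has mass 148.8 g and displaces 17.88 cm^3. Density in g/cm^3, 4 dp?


rho = 148.8 / 17.88 = 8.3221 g/cm^3


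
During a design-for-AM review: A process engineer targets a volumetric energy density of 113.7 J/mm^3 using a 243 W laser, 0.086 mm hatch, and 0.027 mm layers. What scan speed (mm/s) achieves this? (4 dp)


v = 243 / (113.7*0.086*0.027) = 920.4148 mm/s


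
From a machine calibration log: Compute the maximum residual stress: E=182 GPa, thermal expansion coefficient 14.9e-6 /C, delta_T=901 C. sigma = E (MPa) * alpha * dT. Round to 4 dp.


sigma = 182*1000 * 14.9e-6 * 901 = 2443.3318 MPa


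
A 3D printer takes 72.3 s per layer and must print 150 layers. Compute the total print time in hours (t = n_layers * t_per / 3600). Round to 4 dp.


t = 150 * 72.3 / 3600 = 3.0125 hrs


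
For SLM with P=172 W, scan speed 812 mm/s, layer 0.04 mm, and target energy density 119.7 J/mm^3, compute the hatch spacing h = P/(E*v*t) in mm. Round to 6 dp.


h = 172 / (119.7*812*0.04) = 0.04424 mm


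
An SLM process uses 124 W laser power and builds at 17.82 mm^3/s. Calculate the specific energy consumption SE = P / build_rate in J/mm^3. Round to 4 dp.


SE = 124 / 17.82 = 6.9585 J/mm^3


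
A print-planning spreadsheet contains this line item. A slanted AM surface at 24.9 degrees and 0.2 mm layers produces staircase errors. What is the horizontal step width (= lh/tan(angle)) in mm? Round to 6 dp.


step = 0.2 / tan(24.9) = 0.430863 mm


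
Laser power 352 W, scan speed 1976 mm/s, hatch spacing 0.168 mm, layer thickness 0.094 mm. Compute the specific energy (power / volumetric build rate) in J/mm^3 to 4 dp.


Build rate = 1976 * 0.168 * 0.094 = 31.204992 mm^3/s
SE = 352 / 31.204992 = 11.2802 J/mm^3


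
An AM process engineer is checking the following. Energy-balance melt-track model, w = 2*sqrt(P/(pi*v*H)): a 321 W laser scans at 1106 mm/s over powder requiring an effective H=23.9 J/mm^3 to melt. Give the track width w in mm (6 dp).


w = 2*sqrt(321/(pi*1106*23.9)) = 0.124346 mm


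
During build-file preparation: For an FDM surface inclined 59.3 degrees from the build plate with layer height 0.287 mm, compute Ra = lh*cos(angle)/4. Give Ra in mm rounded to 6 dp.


Ra = 0.287 * cos(59.3) / 4 = 0.036631 mm


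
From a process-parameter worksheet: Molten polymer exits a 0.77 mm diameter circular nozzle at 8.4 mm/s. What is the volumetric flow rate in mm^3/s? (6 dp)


A = pi*(0.77/2)^2 = 0.46566257 mm^2
Q = 0.46566257 * 8.4 = 3.911566 mm^3/s


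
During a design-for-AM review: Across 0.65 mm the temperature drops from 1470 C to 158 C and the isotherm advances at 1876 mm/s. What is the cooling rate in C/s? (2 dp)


G = (1470-158)/0.65 = 2018.46153846 C/mm
CR = 2018.46153846 * 1876 = 3786633.85 C/s


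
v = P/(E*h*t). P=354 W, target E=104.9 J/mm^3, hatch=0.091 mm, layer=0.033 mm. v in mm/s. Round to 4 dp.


v = 354 / (104.9*0.091*0.033) = 1123.7571 mm/s


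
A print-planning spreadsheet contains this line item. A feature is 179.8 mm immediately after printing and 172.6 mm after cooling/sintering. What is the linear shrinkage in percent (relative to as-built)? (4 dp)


Shrinkage = ((179.8-172.6)/179.8)*100 = 4.0044 %


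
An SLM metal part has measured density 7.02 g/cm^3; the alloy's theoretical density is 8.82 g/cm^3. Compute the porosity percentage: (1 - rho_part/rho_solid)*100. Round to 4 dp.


Porosity = (1-7.02/8.82)*100 = 20.4082 %


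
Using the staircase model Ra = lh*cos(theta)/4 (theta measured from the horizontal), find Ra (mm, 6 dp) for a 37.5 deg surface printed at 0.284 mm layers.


Ra = 0.284 * cos(37.5) / 4 = 0.056328 mm


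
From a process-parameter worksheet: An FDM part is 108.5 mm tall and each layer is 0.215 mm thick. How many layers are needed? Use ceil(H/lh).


Layers = ceil(108.5/0.215) = 505


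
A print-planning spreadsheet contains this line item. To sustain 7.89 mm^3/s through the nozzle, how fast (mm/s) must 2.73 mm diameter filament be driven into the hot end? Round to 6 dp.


A = pi*(2.73/2)^2 = 5.853494
v = 7.89 / 5.853494 = 1.347913 mm/s


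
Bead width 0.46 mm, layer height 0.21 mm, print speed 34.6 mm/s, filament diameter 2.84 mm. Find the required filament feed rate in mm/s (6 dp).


Q = 0.46 * 0.21 * 34.6 = 3.34236 mm^3/s
A_fil = pi*(2.84/2)^2 = 6.33470743 mm^2
v_feed = 3.34236 / 6.33470743 = 0.527627 mm/s


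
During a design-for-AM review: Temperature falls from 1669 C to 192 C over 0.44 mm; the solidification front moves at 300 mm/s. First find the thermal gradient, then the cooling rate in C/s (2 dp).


G = (1669-192)/0.44 = 3356.81818182 C/mm
CR = 3356.81818182 * 300 = 1007045.45 C/s


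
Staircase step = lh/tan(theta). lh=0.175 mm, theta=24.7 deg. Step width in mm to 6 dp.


step = 0.175 / tan(24.7) = 0.380477 mm


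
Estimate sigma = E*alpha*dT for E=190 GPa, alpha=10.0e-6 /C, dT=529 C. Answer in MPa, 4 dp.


sigma = 190*1000 * 10.0e-6 * 529 = 1005.1 MPa


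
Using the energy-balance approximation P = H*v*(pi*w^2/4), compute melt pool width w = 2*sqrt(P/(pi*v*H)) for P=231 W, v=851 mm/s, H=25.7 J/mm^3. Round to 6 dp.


w = 2*sqrt(231/(pi*851*25.7)) = 0.115966 mm


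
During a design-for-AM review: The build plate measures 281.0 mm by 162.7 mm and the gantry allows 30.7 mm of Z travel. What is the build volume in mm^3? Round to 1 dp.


V = 281.0 * 162.7 * 30.7 = 1403564.1 mm^3


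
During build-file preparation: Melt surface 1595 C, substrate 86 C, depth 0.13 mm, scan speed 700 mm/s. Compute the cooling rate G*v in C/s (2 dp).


G = (1595-86)/0.13 = 11607.69230769 C/mm
CR = 11607.69230769 * 700 = 8125384.62 C/s


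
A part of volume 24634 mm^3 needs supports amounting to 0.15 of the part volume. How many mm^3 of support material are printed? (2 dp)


V_support = 24634 * 0.15 = 3695.1 mm^3


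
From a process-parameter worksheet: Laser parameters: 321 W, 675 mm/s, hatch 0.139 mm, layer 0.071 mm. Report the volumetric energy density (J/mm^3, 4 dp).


E = 321 / (675*0.139*0.071) = 48.1868 J/mm^3


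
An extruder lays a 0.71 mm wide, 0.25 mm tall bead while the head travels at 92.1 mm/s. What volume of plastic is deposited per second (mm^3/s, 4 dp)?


Rate = 0.71 * 0.25 * 92.1 = 16.3478 mm^3/s


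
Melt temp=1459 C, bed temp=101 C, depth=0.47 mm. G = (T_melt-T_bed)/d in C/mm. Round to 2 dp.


G = (1459-101)/0.47 = 2889.36 C/mm


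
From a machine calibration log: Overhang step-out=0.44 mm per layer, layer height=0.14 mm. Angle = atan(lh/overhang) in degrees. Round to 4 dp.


angle = atan(0.14/0.44) = 17.6501 degrees


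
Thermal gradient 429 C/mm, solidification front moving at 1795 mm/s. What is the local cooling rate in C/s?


CR = 429 * 1795 = 770055 C/s


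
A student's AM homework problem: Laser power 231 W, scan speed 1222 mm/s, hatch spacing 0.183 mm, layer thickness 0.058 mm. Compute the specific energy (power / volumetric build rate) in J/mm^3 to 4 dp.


Build rate = 1222 * 0.183 * 0.058 = 12.970308 mm^3/s
SE = 231 / 12.970308 = 17.8099 J/mm^3


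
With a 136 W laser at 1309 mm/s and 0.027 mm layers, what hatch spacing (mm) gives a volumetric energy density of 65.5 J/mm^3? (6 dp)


h = 136 / (65.5*1309*0.027) = 0.058748 mm


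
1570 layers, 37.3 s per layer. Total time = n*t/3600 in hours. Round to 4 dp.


t = 1570 * 37.3 / 3600 = 16.2669 hrs


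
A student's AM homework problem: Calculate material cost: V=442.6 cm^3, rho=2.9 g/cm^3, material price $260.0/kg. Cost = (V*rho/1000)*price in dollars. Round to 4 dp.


Mass = 442.6*2.9/1000 = 1.28354 kg
Cost = 1.28354 * 260.0 = 333.7204 $


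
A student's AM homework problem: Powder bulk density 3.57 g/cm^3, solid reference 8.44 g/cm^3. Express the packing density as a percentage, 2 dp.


Packing = (3.57/8.44)*100 = 42.3 %


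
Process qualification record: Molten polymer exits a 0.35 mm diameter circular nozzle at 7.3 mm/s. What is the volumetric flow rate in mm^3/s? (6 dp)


A = pi*(0.35/2)^2 = 0.09621128 mm^2
Q = 0.09621128 * 7.3 = 0.702342 mm^3/s


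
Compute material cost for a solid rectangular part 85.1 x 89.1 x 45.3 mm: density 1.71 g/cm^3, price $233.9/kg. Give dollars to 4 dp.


V = 85.1 * 89.1 * 45.3 = 343483.173 mm^3 = 343.483173 cm^3
Mass = 343.483173 * 1.71 / 1000 = 0.58735623 kg
Cost = 0.58735623 * 233.9 = 137.3826 $


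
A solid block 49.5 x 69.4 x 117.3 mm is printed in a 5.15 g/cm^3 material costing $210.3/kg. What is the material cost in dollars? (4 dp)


V = 49.5 * 69.4 * 117.3 = 402960.69 mm^3 = 402.96069 cm^3
Mass = 402.96069 * 5.15 / 1000 = 2.07524755 kg
Cost = 2.07524755 * 210.3 = 436.4246 $


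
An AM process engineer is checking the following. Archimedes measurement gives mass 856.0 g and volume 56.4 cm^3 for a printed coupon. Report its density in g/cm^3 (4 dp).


rho = 856.0 / 56.4 = 15.1773 g/cm^3


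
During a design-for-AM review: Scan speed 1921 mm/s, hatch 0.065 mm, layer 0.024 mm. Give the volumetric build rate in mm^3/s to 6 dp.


Rate = 1921 * 0.065 * 0.024 = 2.99676 mm^3/s


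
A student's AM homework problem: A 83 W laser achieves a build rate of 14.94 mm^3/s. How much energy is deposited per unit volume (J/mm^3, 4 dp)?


SE = 83 / 14.94 = 5.5556 J/mm^3


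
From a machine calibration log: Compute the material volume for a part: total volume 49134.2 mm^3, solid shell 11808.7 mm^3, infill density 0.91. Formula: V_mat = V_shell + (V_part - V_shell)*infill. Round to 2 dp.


V_infill = (49134.2 - 11808.7) * 0.91 = 33966.21
V_total = 11808.7 + 33966.21 = 45774.91 mm^3


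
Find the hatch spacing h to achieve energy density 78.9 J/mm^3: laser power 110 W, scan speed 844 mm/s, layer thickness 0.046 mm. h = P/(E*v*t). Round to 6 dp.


h = 110 / (78.9*844*0.046) = 0.03591 mm


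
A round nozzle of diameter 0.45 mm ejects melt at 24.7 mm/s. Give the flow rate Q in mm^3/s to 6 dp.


A = pi*(0.45/2)^2 = 0.15904313 mm^2
Q = 0.15904313 * 24.7 = 3.928365 mm^3/s


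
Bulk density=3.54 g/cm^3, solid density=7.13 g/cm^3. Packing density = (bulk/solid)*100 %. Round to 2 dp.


Packing = (3.54/7.13)*100 = 49.65 %


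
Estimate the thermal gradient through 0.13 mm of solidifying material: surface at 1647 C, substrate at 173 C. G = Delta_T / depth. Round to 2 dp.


G = (1647-173)/0.13 = 11338.46 C/mm


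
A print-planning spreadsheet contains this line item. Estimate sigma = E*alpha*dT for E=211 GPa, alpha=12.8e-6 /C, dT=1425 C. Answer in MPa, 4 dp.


sigma = 211*1000 * 12.8e-6 * 1425 = 3848.64 MPa


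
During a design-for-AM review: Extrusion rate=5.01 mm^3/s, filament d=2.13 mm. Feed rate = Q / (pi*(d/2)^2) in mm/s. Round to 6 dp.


A = pi*(2.13/2)^2 = 3.563273
v = 5.01 / 3.563273 = 1.406011 mm/s


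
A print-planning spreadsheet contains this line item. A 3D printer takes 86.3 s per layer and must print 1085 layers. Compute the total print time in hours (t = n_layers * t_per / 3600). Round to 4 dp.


t = 1085 * 86.3 / 3600 = 26.0099 hrs


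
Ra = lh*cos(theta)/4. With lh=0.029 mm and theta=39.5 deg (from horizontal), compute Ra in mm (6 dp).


Ra = 0.029 * cos(39.5) / 4 = 0.005594 mm


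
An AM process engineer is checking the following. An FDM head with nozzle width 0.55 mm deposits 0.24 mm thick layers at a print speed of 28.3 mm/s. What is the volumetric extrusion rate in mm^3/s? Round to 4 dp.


Rate = 0.55 * 0.24 * 28.3 = 3.7356 mm^3/s


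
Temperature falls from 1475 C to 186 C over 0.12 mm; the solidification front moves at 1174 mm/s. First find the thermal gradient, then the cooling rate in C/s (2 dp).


G = (1475-186)/0.12 = 10741.66666667 C/mm
CR = 10741.66666667 * 1174 = 12610716.67 C/s


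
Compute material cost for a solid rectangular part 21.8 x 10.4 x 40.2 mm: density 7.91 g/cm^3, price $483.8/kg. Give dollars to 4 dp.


V = 21.8 * 10.4 * 40.2 = 9114.144 mm^3 = 9.114144 cm^3
Mass = 9.114144 * 7.91 / 1000 = 0.07209288 kg
Cost = 0.07209288 * 483.8 = 34.8785 $


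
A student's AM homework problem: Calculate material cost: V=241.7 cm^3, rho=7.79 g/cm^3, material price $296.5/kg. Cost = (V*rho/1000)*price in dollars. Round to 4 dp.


Mass = 241.7*7.79/1000 = 1.882843 kg
Cost = 1.882843 * 296.5 = 558.2629 $


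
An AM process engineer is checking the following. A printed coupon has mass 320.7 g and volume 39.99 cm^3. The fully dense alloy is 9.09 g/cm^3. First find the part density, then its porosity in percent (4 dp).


rho_part = 320.7 / 39.99 = 8.01950488 g/cm^3
Porosity = (1 - 8.01950488/9.09)*100 = 11.7766 %


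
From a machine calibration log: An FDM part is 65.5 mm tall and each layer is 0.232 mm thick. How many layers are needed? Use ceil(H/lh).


Layers = ceil(65.5/0.232) = 283


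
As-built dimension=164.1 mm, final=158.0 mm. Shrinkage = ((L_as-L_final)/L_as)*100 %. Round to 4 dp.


Shrinkage = ((164.1-158.0)/164.1)*100 = 3.7172 %


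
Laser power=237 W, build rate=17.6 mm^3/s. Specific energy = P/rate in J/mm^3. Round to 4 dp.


SE = 237 / 17.6 = 13.4659 J/mm^3


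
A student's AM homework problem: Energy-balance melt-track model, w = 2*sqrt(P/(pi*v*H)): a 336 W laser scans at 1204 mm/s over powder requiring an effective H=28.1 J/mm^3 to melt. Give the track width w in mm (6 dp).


w = 2*sqrt(336/(pi*1204*28.1)) = 0.11245 mm


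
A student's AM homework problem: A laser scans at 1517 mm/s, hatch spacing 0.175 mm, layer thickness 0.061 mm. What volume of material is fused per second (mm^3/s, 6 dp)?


Rate = 1517 * 0.175 * 0.061 = 16.193975 mm^3/s


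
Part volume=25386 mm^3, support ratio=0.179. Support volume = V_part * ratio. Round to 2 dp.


V_support = 25386 * 0.179 = 4544.09 mm^3


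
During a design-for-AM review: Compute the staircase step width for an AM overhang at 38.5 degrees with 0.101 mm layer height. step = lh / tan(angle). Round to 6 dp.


step = 0.101 / tan(38.5) = 0.126974 mm


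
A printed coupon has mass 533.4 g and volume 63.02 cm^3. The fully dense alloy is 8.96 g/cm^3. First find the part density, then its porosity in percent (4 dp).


rho_part = 533.4 / 63.02 = 8.46397969 g/cm^3
Porosity = (1 - 8.46397969/8.96)*100 = 5.5359 %


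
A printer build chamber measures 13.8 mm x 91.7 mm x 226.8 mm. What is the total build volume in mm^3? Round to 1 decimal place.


V = 13.8 * 91.7 * 226.8 = 287006.3 mm^3


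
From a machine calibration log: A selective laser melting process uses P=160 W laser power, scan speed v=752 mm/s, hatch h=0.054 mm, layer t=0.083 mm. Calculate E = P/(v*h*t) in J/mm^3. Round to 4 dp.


E = 160 / (752*0.054*0.083) = 47.4712 J/mm^3


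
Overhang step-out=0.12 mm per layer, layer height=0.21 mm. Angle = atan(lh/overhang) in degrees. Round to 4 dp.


angle = atan(0.21/0.12) = 60.2551 degrees


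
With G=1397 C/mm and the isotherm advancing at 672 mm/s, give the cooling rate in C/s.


CR = 1397 * 672 = 938784 C/s


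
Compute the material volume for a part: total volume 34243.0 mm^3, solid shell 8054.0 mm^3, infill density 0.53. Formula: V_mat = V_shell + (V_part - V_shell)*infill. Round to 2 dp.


V_infill = (34243.0 - 8054.0) * 0.53 = 13880.17
V_total = 8054.0 + 13880.17 = 21934.17 mm^3


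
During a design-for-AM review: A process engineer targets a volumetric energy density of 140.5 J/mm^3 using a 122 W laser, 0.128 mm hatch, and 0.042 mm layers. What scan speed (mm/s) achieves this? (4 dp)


v = 122 / (140.5*0.128*0.042) = 161.5192 mm/s


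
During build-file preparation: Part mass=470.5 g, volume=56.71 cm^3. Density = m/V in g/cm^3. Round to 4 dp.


rho = 470.5 / 56.71 = 8.2966 g/cm^3


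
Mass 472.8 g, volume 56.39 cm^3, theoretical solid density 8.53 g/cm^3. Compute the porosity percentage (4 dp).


rho_part = 472.8 / 56.39 = 8.38446533 g/cm^3
Porosity = (1 - 8.38446533/8.53)*100 = 1.7062 %


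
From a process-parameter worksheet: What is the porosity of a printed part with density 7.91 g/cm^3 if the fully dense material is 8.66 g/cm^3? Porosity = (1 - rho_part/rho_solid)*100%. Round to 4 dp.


Porosity = (1-7.91/8.66)*100 = 8.6605 %


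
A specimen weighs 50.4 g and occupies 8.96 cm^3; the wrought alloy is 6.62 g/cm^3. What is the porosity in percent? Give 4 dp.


rho_part = 50.4 / 8.96 = 5.625 g/cm^3
Porosity = (1 - 5.625/6.62)*100 = 15.0302 %


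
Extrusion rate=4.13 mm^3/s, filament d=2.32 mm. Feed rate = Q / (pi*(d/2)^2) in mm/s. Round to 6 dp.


A = pi*(2.32/2)^2 = 4.227327
v = 4.13 / 4.227327 = 0.976977 mm/s


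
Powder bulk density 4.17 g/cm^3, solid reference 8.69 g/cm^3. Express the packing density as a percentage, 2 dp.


Packing = (4.17/8.69)*100 = 47.99 %


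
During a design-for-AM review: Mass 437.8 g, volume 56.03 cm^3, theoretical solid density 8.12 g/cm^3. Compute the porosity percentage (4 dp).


rho_part = 437.8 / 56.03 = 7.81367125 g/cm^3
Porosity = (1 - 7.81367125/8.12)*100 = 3.7725 %


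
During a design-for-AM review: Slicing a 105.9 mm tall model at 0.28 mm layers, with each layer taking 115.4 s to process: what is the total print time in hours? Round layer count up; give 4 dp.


Layers = ceil(105.9/0.28) = 379
t = 379 * 115.4 / 3600 = 12.1491 hrs


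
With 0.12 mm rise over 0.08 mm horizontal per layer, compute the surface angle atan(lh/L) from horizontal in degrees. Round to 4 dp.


angle = atan(0.12/0.08) = 56.3099 degrees


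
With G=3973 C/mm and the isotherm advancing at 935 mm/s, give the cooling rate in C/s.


CR = 3973 * 935 = 3714755 C/s


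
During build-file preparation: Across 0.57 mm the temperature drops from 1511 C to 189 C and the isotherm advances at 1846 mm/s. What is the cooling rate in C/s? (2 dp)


G = (1511-189)/0.57 = 2319.29824561 C/mm
CR = 2319.29824561 * 1846 = 4281424.56 C/s


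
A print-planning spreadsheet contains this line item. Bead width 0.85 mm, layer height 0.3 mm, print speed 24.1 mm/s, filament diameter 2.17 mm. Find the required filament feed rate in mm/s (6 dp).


Q = 0.85 * 0.3 * 24.1 = 6.1455 mm^3/s
A_fil = pi*(2.17/2)^2 = 3.69836141 mm^2
v_feed = 6.1455 / 3.69836141 = 1.661682 mm/s


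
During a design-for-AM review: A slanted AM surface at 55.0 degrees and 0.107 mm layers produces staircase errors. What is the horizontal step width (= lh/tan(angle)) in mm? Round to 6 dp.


step = 0.107 / tan(55.0) = 0.074922 mm


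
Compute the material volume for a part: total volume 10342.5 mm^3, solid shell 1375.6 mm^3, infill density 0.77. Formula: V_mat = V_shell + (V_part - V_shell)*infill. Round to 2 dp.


V_infill = (10342.5 - 1375.6) * 0.77 = 6904.51
V_total = 1375.6 + 6904.51 = 8280.11 mm^3


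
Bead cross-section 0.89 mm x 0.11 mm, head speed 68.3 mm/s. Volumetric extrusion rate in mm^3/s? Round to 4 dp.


Rate = 0.89 * 0.11 * 68.3 = 6.6866 mm^3/s


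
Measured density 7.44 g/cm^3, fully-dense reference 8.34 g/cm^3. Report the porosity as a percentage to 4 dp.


Porosity = (1-7.44/8.34)*100 = 10.7914 %


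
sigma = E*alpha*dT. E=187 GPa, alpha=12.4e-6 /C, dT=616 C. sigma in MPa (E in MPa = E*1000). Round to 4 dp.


sigma = 187*1000 * 12.4e-6 * 616 = 1428.3808 MPa


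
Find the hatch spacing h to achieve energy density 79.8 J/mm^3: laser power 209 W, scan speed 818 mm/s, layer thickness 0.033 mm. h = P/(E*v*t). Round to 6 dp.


h = 209 / (79.8*818*0.033) = 0.097023 mm


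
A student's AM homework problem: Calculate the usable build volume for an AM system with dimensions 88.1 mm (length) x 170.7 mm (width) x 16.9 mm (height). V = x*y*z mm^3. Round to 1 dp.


V = 88.1 * 170.7 * 16.9 = 254153.5 mm^3


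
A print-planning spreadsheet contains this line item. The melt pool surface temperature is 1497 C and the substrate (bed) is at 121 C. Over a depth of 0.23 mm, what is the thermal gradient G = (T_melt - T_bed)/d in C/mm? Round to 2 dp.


G = (1497-121)/0.23 = 5982.61 C/mm


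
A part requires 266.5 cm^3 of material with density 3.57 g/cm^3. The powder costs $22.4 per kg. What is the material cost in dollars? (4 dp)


Mass = 266.5*3.57/1000 = 0.951405 kg
Cost = 0.951405 * 22.4 = 21.3115 $


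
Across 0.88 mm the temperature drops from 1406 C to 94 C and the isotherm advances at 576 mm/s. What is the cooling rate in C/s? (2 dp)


G = (1406-94)/0.88 = 1490.90909091 C/mm
CR = 1490.90909091 * 576 = 858763.64 C/s


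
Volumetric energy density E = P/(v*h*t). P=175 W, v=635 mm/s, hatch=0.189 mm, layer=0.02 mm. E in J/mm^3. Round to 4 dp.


E = 175 / (635*0.189*0.02) = 72.9076 J/mm^3


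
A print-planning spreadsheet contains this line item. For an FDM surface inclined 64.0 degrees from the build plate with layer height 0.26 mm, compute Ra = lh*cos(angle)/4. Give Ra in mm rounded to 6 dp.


Ra = 0.26 * cos(64.0) / 4 = 0.028494 mm


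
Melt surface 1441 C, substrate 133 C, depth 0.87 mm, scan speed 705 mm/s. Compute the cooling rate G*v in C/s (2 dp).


G = (1441-133)/0.87 = 1503.44827586 C/mm
CR = 1503.44827586 * 705 = 1059931.03 C/s


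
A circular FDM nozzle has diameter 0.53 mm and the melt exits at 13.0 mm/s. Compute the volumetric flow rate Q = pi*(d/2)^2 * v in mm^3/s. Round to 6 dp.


A = pi*(0.53/2)^2 = 0.22061834 mm^2
Q = 0.22061834 * 13.0 = 2.868038 mm^3/s


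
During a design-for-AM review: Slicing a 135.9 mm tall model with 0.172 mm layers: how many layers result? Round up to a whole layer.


Layers = ceil(135.9/0.172) = 791


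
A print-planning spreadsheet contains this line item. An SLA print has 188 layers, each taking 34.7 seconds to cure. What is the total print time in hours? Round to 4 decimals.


t = 188 * 34.7 / 3600 = 1.8121 hrs


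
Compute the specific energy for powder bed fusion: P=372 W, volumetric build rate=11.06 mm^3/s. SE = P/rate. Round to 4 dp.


SE = 372 / 11.06 = 33.6347 J/mm^3


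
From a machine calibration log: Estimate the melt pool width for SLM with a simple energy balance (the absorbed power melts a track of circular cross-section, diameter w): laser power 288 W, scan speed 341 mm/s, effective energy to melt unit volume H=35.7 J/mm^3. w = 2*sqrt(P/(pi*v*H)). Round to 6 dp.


w = 2*sqrt(288/(pi*341*35.7)) = 0.173556 mm


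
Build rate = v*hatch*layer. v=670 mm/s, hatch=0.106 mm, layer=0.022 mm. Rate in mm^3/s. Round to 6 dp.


Rate = 670 * 0.106 * 0.022 = 1.56244 mm^3/s


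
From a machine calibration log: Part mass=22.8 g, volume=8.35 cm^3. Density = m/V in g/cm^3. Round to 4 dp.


rho = 22.8 / 8.35 = 2.7305 g/cm^3
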